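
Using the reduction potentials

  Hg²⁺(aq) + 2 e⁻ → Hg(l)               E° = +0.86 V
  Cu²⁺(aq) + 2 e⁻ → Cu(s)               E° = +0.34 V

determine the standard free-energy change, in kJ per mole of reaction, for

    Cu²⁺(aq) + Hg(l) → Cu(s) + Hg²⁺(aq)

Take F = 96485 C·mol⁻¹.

+100 kJ/mol

In the reaction as written Cu²⁺(aq) is reduced, so the Cu²⁺/Cu couple is the cathode and Hg²⁺/Hg is the anode.
E°cell = +0.34 − (+0.86) = −0.52 V; balancing electrons gives n = 2.
ΔG° = −nFE°cell = −(2)(96485)(−0.52) J/mol = +100 kJ/mol.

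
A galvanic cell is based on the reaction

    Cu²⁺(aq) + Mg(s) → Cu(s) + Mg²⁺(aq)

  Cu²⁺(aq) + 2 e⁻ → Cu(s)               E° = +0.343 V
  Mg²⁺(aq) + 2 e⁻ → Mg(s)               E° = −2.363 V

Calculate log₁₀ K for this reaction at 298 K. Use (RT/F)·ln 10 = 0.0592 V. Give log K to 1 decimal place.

log K = 91.4

The Cu²⁺/Cu couple is reduced (cathode); E°cell = +0.343 − (−2.363) = +2.706 V with n = 2.
At equilibrium E = 0, so log K = nE°cell / 0.0592 = (2)(+2.706) / 0.0592 = 91.4.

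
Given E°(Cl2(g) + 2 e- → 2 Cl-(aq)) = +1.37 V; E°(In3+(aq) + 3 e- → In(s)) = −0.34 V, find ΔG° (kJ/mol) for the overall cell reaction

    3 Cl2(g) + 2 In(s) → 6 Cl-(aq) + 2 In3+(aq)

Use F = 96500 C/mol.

In the reaction as written Cl2(g) is reduced, so the Cl₂/Cl⁻ couple is the cathode and In³⁺/In is the anode.
E°cell = +1.37 − (−0.34) = +1.71 V; balancing electrons gives n = 6.
ΔG° = −nFE°cell = −(6)(96500)(+1.71) J/mol = −990 kJ/mol.

−990 kJ/mol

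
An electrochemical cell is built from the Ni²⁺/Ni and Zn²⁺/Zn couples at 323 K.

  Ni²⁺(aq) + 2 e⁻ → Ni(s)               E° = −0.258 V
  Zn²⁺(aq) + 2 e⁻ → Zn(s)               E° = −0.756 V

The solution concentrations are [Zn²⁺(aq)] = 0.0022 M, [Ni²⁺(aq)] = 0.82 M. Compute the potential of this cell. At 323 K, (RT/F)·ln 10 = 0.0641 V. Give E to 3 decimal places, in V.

+0.580 V

The Ni²⁺/Ni couple has the more positive E°, so it is the cathode; Zn²⁺/Zn is the anode.
E°cell = −0.258 − (−0.756) = +0.498 V, with n = 2 electrons transferred.
The balanced reaction is Ni²⁺(aq) + Zn(s) → Ni(s) + Zn²⁺(aq), so Q = [Zn²⁺(aq)] / [Ni²⁺(aq)] = 0.00268 and log Q = −2.571.
E = E° − (0.0641/n)·log Q = +0.498 − (0.0641/2)(−2.571) = +0.580 V.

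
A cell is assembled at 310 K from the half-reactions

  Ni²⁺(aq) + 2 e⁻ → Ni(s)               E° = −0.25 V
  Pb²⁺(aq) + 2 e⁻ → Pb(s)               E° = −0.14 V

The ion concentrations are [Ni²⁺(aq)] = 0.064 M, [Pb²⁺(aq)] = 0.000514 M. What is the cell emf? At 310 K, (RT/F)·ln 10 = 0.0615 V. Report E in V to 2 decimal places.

Pb²⁺/Pb is reduced (cathode, E° = −0.14 V) and Ni²⁺/Ni is oxidized (anode).
The standard potential is −0.14 − (−0.25) = +0.11 V and the balanced reaction transfers n = 2 electrons.
Balancing gives Pb²⁺(aq) + Ni(s) → Pb(s) + Ni²⁺(aq); hence Q = [Ni²⁺(aq)] / [Pb²⁺(aq)] = 125 (log Q = 2.095).
E = E° − (0.0615/n)·log Q = +0.11 − (0.0615/2)(2.095) = +0.05 V.

+0.05 V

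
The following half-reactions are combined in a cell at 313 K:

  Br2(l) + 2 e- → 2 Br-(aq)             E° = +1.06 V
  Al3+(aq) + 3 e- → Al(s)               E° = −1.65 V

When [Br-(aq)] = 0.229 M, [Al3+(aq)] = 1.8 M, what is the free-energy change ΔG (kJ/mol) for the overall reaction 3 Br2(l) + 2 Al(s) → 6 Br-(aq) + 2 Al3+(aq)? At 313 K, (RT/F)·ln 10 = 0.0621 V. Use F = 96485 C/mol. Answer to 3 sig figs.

With Br₂/Br⁻ reduced at the cathode, E°cell = +1.06 − (−1.65) = +2.71 V and n = 6.
Here Q = [Br-(aq)]^6·[Al3+(aq)]^2 = 0.000467 (log Q = −3.330), giving E = +2.71 − (0.0621/6)·(−3.330) = +2.7445 V.
ΔG = −nFE = −(6)(96485)(+2.7445) J/mol = −1590 kJ/mol.

−1590 kJ/mol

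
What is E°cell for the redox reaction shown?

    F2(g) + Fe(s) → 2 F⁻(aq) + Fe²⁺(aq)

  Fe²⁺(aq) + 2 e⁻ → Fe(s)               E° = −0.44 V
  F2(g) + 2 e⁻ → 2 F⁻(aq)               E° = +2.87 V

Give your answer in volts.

+3.31 V

In the reaction as written, F2(g) is reduced (cathode) and Fe²⁺(aq) is produced by oxidation at the anode.
E°cell = E°(cathode) − E°(anode) = +2.87 − (−0.44) = +3.31 V.
The positive value indicates the reaction is spontaneous as written.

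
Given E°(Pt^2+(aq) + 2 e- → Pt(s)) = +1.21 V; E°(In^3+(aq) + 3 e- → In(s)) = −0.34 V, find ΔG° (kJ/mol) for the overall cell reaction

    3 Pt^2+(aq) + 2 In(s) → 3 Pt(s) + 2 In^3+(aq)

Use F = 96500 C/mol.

In the reaction as written Pt^2+(aq) is reduced, so the Pt²⁺/Pt couple is the cathode and In³⁺/In is the anode.
E°cell = +1.21 − (−0.34) = +1.55 V; balancing electrons gives n = 6.
ΔG° = −nFE°cell = −(6)(96500)(+1.55) J/mol = −897 kJ/mol.

−897 kJ/mol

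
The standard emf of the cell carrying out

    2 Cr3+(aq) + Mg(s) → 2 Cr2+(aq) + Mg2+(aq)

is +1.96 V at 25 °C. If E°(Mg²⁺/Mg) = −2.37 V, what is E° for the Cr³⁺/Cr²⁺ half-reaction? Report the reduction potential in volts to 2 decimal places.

In the reaction as written the Cr³⁺/Cr²⁺ couple is reduced (cathode) and Mg²⁺/Mg is oxidized (anode), so E°cell = E°(Cr³⁺/Cr²⁺) − E°(Mg²⁺/Mg).
E°(Cr³⁺/Cr²⁺) = E°cell + E°(anode) = +1.96 + (−2.37) = −0.41 V.

−0.41 V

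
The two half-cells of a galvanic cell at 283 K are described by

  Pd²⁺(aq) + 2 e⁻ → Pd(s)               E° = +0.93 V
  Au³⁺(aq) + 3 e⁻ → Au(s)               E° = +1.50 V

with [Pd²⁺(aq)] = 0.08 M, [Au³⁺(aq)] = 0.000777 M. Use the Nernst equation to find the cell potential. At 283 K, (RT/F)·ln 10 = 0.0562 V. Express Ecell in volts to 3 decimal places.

The Au³⁺/Au couple has the more positive E°, so it is the cathode; Pd²⁺/Pd is the anode.
The standard potential is +1.50 − (+0.93) = +0.57 V and the balanced reaction transfers n = 6 electrons.
For the overall reaction 2 Au³⁺(aq) + 3 Pd(s) → 2 Au(s) + 3 Pd²⁺(aq), Q = [Pd²⁺(aq)]^3 / [Au³⁺(aq)]^2 = 848, giving log Q = 2.928.
Applying E = E° − (RT ln10/nF)·log Q gives +0.57 − (0.0562/6)(2.928) = +0.543 V.

+0.543 V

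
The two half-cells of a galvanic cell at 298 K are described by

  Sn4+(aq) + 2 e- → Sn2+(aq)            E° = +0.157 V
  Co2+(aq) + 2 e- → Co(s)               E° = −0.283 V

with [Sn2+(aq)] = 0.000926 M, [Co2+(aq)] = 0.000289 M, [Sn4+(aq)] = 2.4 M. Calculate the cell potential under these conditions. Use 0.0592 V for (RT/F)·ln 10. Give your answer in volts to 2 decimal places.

Since E°(Sn⁴⁺/Sn²⁺) > E°(Co²⁺/Co), Sn⁴⁺/Sn²⁺ serves as the cathode.
The standard potential is +0.157 − (−0.283) = +0.440 V and the balanced reaction transfers n = 2 electrons.
Balancing gives Sn4+(aq) + Co(s) → Sn2+(aq) + Co2+(aq); hence Q = ([Sn2+(aq)]·[Co2+(aq)]) / [Sn4+(aq)] = 1.12×10^−7 (log Q = −6.953).
E = E° − (0.0592/n)·log Q = +0.440 − (0.0592/2)(−6.953) = +0.65 V.

+0.65 V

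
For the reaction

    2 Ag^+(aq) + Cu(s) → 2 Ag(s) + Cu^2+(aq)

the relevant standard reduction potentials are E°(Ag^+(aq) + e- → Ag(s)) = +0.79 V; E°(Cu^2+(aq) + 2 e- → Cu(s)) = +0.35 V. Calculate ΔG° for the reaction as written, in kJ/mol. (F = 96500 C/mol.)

−84.9 kJ/mol

In the reaction as written Ag^+(aq) is reduced, so the Ag⁺/Ag couple is the cathode and Cu²⁺/Cu is the anode.
E°cell = +0.79 − (+0.35) = +0.44 V; balancing electrons gives n = 2.
ΔG° = −nFE°cell = −(2)(96500)(+0.44) J/mol = −84.9 kJ/mol.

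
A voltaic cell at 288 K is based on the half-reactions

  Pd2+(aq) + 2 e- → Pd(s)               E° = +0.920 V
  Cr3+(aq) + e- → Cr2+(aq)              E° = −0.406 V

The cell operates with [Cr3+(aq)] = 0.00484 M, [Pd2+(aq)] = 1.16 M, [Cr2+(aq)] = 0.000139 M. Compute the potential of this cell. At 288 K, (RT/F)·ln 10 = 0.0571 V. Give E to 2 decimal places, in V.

The Pd²⁺/Pd couple has the more positive E°, so it is the cathode; Cr³⁺/Cr²⁺ is the anode.
E°cell = +0.920 − (−0.406) = +1.326 V, with n = 2 electrons transferred.
The balanced reaction is Pd2+(aq) + 2 Cr2+(aq) → Pd(s) + 2 Cr3+(aq), so Q = [Cr3+(aq)]^2 / ([Pd2+(aq)]·[Cr2+(aq)]^2) = 1.05×10^3 and log Q = 3.019.
Applying E = E° − (RT ln10/nF)·log Q gives +1.326 − (0.0571/2)(3.019) = +1.24 V.

+1.24 V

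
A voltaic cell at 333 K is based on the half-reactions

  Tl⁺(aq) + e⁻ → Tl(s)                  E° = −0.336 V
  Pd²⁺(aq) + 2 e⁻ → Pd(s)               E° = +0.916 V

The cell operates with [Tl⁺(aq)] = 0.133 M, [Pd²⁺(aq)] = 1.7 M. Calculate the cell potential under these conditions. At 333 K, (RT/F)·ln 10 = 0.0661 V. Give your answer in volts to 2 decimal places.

+1.32 V

Since E°(Pd²⁺/Pd) > E°(Tl⁺/Tl), Pd²⁺/Pd serves as the cathode.
E°cell = E°cat − E°an = +0.916 − (−0.336) = +1.252 V; n = 2.
The balanced reaction is Pd²⁺(aq) + 2 Tl(s) → Pd(s) + 2 Tl⁺(aq), so Q = [Tl⁺(aq)]^2 / [Pd²⁺(aq)] = 0.0104 and log Q = −1.983.
By the Nernst equation, E = +1.252 − (0.0661/2)·(−1.983) = +1.32 V.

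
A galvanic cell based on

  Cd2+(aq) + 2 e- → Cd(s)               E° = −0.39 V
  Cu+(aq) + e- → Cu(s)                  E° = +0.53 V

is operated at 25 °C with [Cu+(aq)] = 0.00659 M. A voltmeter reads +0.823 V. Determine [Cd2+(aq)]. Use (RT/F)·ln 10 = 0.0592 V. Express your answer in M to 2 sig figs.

0.082 M

With Cu⁺/Cu at the cathode and Cd²⁺/Cd at the anode, E°cell = +0.53 − (−0.39) = +0.92 V (n = 2).
Since E = E° − (0.0592/n)·log Q, log Q = n(E° − E)/0.0592 = 3.277.
Balancing electrons gives 2 Cu+(aq) + Cd(s) → 2 Cu(s) + Cd2+(aq); thus Q = [Cd2+(aq)] / [Cu+(aq)]^2.
Solving for the unknown gives log [Cd2+(aq)] = −1.085, so [Cd2+(aq)] ≈ 0.082 M.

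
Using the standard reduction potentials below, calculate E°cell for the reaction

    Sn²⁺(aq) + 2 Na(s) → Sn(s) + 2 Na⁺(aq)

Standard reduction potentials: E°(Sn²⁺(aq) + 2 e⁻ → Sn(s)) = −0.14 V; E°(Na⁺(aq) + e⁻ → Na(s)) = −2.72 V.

In the reaction as written, Sn²⁺(aq) is reduced (cathode) and Na⁺(aq) is produced by oxidation at the anode.
E°cell = E°(cathode) − E°(anode) = −0.14 − (−2.72) = +2.58 V.
The positive value indicates the reaction is spontaneous as written.

+2.58 V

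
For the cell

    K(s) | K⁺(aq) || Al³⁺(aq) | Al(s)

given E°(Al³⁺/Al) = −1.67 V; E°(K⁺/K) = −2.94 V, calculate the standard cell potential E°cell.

+1.27 V

By convention the left-hand electrode in cell notation is the anode (oxidation) and the right-hand electrode is the cathode (reduction).
E°cell = E°(right) − E°(left) = −1.67 − (−2.94) = +1.27 V.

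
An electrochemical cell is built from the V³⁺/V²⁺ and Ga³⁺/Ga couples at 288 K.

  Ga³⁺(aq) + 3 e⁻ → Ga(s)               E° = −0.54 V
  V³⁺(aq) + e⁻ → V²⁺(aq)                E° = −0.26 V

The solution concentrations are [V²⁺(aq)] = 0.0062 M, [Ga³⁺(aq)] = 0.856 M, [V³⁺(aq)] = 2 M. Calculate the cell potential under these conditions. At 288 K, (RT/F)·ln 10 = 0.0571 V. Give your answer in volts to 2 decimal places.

+0.42 V

Since E°(V³⁺/V²⁺) > E°(Ga³⁺/Ga), V³⁺/V²⁺ serves as the cathode.
E°cell = E°cat − E°an = −0.26 − (−0.54) = +0.28 V; n = 3.
For the overall reaction 3 V³⁺(aq) + Ga(s) → 3 V²⁺(aq) + Ga³⁺(aq), Q = ([V²⁺(aq)]^3·[Ga³⁺(aq)]) / [V³⁺(aq)]^3 = 2.55×10^−8, giving log Q = −7.593.
Applying E = E° − (RT ln10/nF)·log Q gives +0.28 − (0.0571/3)(−7.593) = +0.42 V.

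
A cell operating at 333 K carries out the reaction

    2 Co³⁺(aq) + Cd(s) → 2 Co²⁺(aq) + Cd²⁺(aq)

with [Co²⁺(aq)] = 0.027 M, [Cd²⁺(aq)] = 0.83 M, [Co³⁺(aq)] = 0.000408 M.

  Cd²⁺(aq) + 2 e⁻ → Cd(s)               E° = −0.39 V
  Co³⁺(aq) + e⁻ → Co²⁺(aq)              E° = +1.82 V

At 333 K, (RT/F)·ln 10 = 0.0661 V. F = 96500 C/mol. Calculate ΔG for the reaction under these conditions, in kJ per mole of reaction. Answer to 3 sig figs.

E°cell = +1.82 − (−0.39) = +2.21 V; the balanced reaction transfers n = 2 electrons.
The reaction quotient is ([Co²⁺(aq)]^2·[Cd²⁺(aq)]) / [Co³⁺(aq)]^2 = 3.63×10^3; by Nernst, E = +2.21 − (0.0661/2)(3.560) = +2.0923 V.
ΔG = −nFE = −(2)(96500)(+2.0923) J/mol = −404 kJ/mol.

−404 kJ/mol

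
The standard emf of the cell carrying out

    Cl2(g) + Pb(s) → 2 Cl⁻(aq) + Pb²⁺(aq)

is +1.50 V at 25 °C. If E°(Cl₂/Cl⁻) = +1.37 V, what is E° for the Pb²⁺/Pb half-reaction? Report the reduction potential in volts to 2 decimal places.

−0.13 V

In the reaction as written the Cl₂/Cl⁻ couple is reduced (cathode) and Pb²⁺/Pb is oxidized (anode), so E°cell = E°(Cl₂/Cl⁻) − E°(Pb²⁺/Pb).
E°(Pb²⁺/Pb) = E°(cathode) − E°cell = +1.37 − (+1.50) = −0.13 V.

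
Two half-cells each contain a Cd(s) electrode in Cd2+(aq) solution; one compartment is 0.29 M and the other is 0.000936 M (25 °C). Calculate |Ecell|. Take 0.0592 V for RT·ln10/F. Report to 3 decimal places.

For a concentration cell E°cell = 0, since both electrodes use the same couple.
The compartment with the higher Cd2+(aq) concentration (0.29 M) acts as the cathode; ions are reduced there and produced at the dilute (0.000936 M) anode.
With n = 2, Ecell = −(0.0592/2)·log([dilute]/[conc]) = −(0.0592/2)·log(0.000936/0.29) = +0.074 V.

0.074 V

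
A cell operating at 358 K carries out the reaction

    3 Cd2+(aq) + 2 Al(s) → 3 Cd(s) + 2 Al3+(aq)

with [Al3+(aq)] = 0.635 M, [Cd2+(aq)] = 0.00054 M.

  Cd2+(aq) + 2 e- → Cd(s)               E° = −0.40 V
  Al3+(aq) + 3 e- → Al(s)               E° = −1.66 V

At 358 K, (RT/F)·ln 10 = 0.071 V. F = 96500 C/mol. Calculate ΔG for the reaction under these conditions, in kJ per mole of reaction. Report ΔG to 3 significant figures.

−665 kJ/mol

E°cell = −0.40 − (−1.66) = +1.26 V; the balanced reaction transfers n = 6 electrons.
Here Q = [Al3+(aq)]^2 / [Cd2+(aq)]^3 = 2.56×10^9 (log Q = 9.408), giving E = +1.26 − (0.071/6)·(9.408) = +1.1487 V.
ΔG = −nFE = −(6)(96500)(+1.1487) J/mol = −665 kJ/mol.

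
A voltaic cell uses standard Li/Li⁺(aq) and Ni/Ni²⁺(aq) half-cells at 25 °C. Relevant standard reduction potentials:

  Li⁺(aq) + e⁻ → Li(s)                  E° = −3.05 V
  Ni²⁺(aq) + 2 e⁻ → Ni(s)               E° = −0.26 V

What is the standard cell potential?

The Ni²⁺/Ni couple has the higher E°, so Ni ion is reduced (cathode) and Li is oxidized (anode).
E°cell = E°(cathode) − E°(anode) = −0.26 − (−3.05) = +2.79 V.

+2.79 V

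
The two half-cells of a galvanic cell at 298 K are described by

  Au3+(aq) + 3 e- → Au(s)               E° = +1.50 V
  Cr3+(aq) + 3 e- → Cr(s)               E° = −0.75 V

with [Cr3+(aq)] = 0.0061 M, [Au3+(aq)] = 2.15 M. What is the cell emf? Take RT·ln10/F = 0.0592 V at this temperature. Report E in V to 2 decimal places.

The Au³⁺/Au couple has the more positive E°, so it is the cathode; Cr³⁺/Cr is the anode.
The standard potential is +1.50 − (−0.75) = +2.25 V and the balanced reaction transfers n = 3 electrons.
The balanced reaction is Au3+(aq) + Cr(s) → Au(s) + Cr3+(aq), so Q = [Cr3+(aq)] / [Au3+(aq)] = 0.00284 and log Q = −2.547.
Applying E = E° − (RT ln10/nF)·log Q gives +2.25 − (0.0592/3)(−2.547) = +2.30 V.

+2.30 V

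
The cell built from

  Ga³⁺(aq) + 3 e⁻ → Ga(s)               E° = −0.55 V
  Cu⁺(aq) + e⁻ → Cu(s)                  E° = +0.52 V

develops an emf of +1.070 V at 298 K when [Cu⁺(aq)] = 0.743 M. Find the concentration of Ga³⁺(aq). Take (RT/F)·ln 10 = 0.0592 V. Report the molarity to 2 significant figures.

0.41 M

With Cu⁺/Cu at the cathode and Ga³⁺/Ga at the anode, E°cell = +0.52 − (−0.55) = +1.07 V (n = 3).
Since E = E° − (0.0592/n)·log Q, log Q = n(E° − E)/0.0592 = 0.000.
Balancing electrons gives 3 Cu⁺(aq) + Ga(s) → 3 Cu(s) + Ga³⁺(aq); thus Q = [Ga³⁺(aq)] / [Cu⁺(aq)]^3.
Substituting the known concentrations and solving, log [Ga³⁺(aq)] = −0.387 and [Ga³⁺(aq)] = 0.41 M.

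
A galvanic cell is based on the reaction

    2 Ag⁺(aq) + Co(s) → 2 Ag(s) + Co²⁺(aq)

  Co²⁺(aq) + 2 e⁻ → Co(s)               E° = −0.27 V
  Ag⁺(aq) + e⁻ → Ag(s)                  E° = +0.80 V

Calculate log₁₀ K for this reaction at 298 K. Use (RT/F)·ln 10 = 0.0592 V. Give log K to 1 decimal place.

The Ag⁺/Ag couple is reduced (cathode); E°cell = +0.80 − (−0.27) = +1.07 V with n = 2.
At equilibrium E = 0, so log K = nE°cell / 0.0592 = (2)(+1.07) / 0.0592 = 36.1.

log K = 36.1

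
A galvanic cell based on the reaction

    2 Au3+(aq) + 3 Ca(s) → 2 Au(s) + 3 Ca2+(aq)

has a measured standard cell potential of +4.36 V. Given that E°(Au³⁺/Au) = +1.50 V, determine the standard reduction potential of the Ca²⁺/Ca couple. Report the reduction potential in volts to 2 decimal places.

−2.86 V

In the reaction as written the Au³⁺/Au couple is reduced (cathode) and Ca²⁺/Ca is oxidized (anode), so E°cell = E°(Au³⁺/Au) − E°(Ca²⁺/Ca).
E°(Ca²⁺/Ca) = E°(cathode) − E°cell = +1.50 − (+4.36) = −2.86 V.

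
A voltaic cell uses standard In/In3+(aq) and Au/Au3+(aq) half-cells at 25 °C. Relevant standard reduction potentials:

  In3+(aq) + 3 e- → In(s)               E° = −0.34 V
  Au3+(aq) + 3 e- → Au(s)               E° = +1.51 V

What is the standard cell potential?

+1.85 V

The Au³⁺/Au couple has the higher E°, so Au ion is reduced (cathode) and In is oxidized (anode).
E°cell = E°(cathode) − E°(anode) = +1.51 − (−0.34) = +1.85 V.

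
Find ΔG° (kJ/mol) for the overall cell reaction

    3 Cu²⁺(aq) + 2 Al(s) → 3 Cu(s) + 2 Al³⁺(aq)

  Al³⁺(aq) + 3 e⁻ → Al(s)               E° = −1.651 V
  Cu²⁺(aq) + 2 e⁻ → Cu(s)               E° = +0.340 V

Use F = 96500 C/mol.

In the reaction as written Cu²⁺(aq) is reduced, so the Cu²⁺/Cu couple is the cathode and Al³⁺/Al is the anode.
E°cell = +0.340 − (−1.651) = +1.991 V; balancing electrons gives n = 6.
ΔG° = −nFE°cell = −(6)(96500)(+1.991) J/mol = −1153 kJ/mol.

−1153 kJ/mol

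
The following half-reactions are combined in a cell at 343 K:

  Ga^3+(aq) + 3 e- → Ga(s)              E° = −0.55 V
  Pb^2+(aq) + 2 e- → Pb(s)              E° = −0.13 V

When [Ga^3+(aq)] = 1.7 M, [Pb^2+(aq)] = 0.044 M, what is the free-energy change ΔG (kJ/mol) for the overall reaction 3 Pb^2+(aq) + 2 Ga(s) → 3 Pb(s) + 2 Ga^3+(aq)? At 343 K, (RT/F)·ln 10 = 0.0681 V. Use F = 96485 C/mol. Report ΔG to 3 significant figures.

−213 kJ/mol

The standard cell potential is −0.13 − (−0.55) = +0.42 V, with n = 6 electrons in the balanced equation.
Here Q = [Ga^3+(aq)]^2 / [Pb^2+(aq)]^3 = 3.39×10^4 (log Q = 4.531), giving E = +0.42 − (0.0681/6)·(4.531) = +0.3686 V.
ΔG = −nFE = −(6)(96485)(+0.3686) J/mol = −213 kJ/mol.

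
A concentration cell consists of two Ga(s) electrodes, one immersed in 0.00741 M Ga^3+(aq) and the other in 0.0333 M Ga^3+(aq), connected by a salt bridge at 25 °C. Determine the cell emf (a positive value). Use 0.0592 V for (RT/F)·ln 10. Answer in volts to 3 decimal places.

For a concentration cell E°cell = 0, since both electrodes use the same couple.
The compartment with the higher Ga^3+(aq) concentration (0.0333 M) acts as the cathode; ions are reduced there and produced at the dilute (0.00741 M) anode.
With n = 3, Ecell = −(0.0592/3)·log([dilute]/[conc]) = −(0.0592/3)·log(0.00741/0.0333) = +0.013 V.

0.013 V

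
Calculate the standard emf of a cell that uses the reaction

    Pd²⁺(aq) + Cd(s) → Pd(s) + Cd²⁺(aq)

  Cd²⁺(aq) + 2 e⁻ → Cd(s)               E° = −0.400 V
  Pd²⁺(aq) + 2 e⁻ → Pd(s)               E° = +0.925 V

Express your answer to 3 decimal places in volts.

+1.325 V

Pd²⁺(aq) gains electrons, so the Pd²⁺/Pd couple is the cathode; the Cd²⁺/Cd couple is the anode.
E°cell = E°(cathode) − E°(anode) = +0.925 − (−0.400) = +1.325 V.
The positive value indicates the reaction is spontaneous as written.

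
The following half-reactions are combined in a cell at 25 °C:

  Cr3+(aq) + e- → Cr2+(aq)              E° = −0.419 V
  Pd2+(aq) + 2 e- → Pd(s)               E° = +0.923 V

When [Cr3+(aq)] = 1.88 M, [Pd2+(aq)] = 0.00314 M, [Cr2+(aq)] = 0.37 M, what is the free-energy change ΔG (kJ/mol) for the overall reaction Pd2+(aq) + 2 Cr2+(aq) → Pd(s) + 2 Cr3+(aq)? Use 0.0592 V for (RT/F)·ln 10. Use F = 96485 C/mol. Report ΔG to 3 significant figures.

−237 kJ/mol

The standard cell potential is +0.923 − (−0.419) = +1.342 V, with n = 2 electrons in the balanced equation.
Q = [Cr3+(aq)]^2 / ([Pd2+(aq)]·[Cr2+(aq)]^2) = 8.22×10^3, so log Q = 3.915 and E = +1.342 − (0.0592/2)(3.915) = +1.2261 V.
ΔG = −nFE = −(2)(96485)(+1.2261) J/mol = −237 kJ/mol.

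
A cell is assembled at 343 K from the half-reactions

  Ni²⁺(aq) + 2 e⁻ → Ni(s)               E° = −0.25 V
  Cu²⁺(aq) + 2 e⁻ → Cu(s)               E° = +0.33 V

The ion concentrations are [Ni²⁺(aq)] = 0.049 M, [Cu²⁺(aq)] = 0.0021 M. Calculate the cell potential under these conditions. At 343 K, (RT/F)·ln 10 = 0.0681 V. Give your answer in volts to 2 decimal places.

+0.53 V

Since E°(Cu²⁺/Cu) > E°(Ni²⁺/Ni), Cu²⁺/Cu serves as the cathode.
The standard potential is +0.33 − (−0.25) = +0.58 V and the balanced reaction transfers n = 2 electrons.
The balanced reaction is Cu²⁺(aq) + Ni(s) → Cu(s) + Ni²⁺(aq), so Q = [Ni²⁺(aq)] / [Cu²⁺(aq)] = 23.3 and log Q = 1.368.
E = E° − (0.0681/n)·log Q = +0.58 − (0.0681/2)(1.368) = +0.53 V.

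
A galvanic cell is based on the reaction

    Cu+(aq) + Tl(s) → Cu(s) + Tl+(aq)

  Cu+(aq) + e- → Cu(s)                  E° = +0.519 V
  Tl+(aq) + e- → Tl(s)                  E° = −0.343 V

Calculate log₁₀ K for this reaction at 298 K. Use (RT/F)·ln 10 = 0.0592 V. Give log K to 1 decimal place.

The Cu⁺/Cu couple is reduced (cathode); E°cell = +0.519 − (−0.343) = +0.862 V with n = 1.
At equilibrium E = 0, so log K = nE°cell / 0.0592 = (1)(+0.862) / 0.0592 = 14.6.

log K = 14.6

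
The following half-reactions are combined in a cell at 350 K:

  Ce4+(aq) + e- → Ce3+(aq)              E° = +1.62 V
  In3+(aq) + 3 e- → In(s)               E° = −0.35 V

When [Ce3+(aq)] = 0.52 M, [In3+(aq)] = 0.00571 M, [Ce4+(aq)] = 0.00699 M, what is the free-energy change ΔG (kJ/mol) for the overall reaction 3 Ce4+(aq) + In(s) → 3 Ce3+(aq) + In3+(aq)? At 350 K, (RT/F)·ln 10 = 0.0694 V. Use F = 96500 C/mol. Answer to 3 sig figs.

With Ce⁴⁺/Ce³⁺ reduced at the cathode, E°cell = +1.62 − (−0.35) = +1.97 V and n = 3.
Q = ([Ce3+(aq)]^3·[In3+(aq)]) / [Ce4+(aq)]^3 = 2.35×10^3, so log Q = 3.371 and E = +1.97 − (0.0694/3)(3.371) = +1.8920 V.
Finally ΔG = −nFE = −(3)(96500 C/mol)(+1.8920 V) = −548 kJ/mol.

−548 kJ/mol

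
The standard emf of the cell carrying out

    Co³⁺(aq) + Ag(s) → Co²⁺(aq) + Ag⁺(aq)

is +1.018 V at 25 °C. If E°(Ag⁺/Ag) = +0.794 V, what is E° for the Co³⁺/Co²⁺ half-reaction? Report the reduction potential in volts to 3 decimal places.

+1.812 V

In the reaction as written the Co³⁺/Co²⁺ couple is reduced (cathode) and Ag⁺/Ag is oxidized (anode), so E°cell = E°(Co³⁺/Co²⁺) − E°(Ag⁺/Ag).
E°(Co³⁺/Co²⁺) = E°cell + E°(anode) = +1.018 + (+0.794) = +1.812 V.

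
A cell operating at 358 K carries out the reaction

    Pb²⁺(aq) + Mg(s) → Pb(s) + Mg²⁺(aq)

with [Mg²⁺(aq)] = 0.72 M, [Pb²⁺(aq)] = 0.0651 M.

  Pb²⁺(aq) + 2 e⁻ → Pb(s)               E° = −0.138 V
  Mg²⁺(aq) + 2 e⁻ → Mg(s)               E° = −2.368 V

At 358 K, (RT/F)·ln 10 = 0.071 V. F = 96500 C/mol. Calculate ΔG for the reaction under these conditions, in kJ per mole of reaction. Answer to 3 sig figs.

With Pb²⁺/Pb reduced at the cathode, E°cell = −0.138 − (−2.368) = +2.230 V and n = 2.
The reaction quotient is [Mg²⁺(aq)] / [Pb²⁺(aq)] = 11.1; by Nernst, E = +2.230 − (0.071/2)(1.044) = +2.1929 V.
ΔG = −nFE = −(2)(96500)(+2.1929) J/mol = −423 kJ/mol.

−423 kJ/mol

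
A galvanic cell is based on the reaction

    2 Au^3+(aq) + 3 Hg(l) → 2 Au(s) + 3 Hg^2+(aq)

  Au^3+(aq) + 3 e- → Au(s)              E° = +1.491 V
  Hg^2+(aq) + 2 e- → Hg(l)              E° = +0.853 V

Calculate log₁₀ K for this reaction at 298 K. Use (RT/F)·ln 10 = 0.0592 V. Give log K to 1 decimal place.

log K = 64.7

The Au³⁺/Au couple is reduced (cathode); E°cell = +1.491 − (+0.853) = +0.638 V with n = 6.
At equilibrium E = 0, so log K = nE°cell / 0.0592 = (6)(+0.638) / 0.0592 = 64.7.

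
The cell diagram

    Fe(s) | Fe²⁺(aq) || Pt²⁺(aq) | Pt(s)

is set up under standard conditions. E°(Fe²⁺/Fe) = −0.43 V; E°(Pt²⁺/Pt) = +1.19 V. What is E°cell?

By convention the left-hand electrode in cell notation is the anode (oxidation) and the right-hand electrode is the cathode (reduction).
E°cell = E°(right) − E°(left) = +1.19 − (−0.43) = +1.62 V.

+1.62 V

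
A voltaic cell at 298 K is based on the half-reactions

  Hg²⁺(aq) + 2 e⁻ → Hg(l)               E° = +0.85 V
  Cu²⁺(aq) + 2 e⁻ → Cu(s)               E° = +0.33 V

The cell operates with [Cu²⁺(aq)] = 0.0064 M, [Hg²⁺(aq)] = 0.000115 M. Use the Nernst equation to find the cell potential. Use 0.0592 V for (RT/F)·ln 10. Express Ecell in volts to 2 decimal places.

+0.47 V

The Hg²⁺/Hg couple has the more positive E°, so it is the cathode; Cu²⁺/Cu is the anode.
E°cell = E°cat − E°an = +0.85 − (+0.33) = +0.52 V; n = 2.
The balanced reaction is Hg²⁺(aq) + Cu(s) → Hg(l) + Cu²⁺(aq), so Q = [Cu²⁺(aq)] / [Hg²⁺(aq)] = 55.7 and log Q = 1.745.
E = E° − (0.0592/n)·log Q = +0.52 − (0.0592/2)(1.745) = +0.47 V.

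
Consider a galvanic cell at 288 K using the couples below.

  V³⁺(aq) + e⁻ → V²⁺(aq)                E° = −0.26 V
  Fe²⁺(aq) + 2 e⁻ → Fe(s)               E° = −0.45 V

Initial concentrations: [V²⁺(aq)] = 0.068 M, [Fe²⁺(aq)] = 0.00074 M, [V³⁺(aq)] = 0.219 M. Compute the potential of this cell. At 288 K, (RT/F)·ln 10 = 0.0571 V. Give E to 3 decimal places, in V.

Since E°(V³⁺/V²⁺) > E°(Fe²⁺/Fe), V³⁺/V²⁺ serves as the cathode.
E°cell = −0.26 − (−0.45) = +0.19 V, with n = 2 electrons transferred.
For the overall reaction 2 V³⁺(aq) + Fe(s) → 2 V²⁺(aq) + Fe²⁺(aq), Q = ([V²⁺(aq)]^2·[Fe²⁺(aq)]) / [V³⁺(aq)]^2 = 7.13×10^−5, giving log Q = −4.147.
Applying E = E° − (RT ln10/nF)·log Q gives +0.19 − (0.0571/2)(−4.147) = +0.308 V.

+0.308 V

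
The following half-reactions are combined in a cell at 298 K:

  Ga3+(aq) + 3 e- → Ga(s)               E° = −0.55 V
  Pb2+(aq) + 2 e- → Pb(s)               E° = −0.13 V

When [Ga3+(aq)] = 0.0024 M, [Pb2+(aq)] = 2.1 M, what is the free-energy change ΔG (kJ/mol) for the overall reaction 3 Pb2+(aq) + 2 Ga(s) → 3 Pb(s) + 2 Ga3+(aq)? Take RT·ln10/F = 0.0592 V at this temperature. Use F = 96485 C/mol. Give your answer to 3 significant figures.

With Pb²⁺/Pb reduced at the cathode, E°cell = −0.13 − (−0.55) = +0.42 V and n = 6.
Q = [Ga3+(aq)]^2 / [Pb2+(aq)]^3 = 6.22×10^−7, so log Q = −6.206 and E = +0.42 − (0.0592/6)(−6.206) = +0.4812 V.
Finally ΔG = −nFE = −(6)(96485 C/mol)(+0.4812 V) = −279 kJ/mol.

−279 kJ/mol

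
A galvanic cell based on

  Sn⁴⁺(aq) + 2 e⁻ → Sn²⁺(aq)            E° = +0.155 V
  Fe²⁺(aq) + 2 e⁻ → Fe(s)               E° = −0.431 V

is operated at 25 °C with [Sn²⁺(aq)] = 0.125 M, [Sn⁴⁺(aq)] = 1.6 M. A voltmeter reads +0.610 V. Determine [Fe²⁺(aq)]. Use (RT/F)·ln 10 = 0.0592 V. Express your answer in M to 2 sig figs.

With Sn⁴⁺/Sn²⁺ at the cathode and Fe²⁺/Fe at the anode, E°cell = +0.155 − (−0.431) = +0.586 V (n = 2).
From the Nernst equation, log Q = n(E° − E)/0.0592 = 2·(+0.586 − (+0.610))/0.0592 = −0.811.
The balanced reaction is Sn⁴⁺(aq) + Fe(s) → Sn²⁺(aq) + Fe²⁺(aq), so Q = ([Sn²⁺(aq)]·[Fe²⁺(aq)]) / [Sn⁴⁺(aq)].
Solving for the unknown gives log [Fe²⁺(aq)] = 0.296, so [Fe²⁺(aq)] ≈ 2.0 M.

2.0 M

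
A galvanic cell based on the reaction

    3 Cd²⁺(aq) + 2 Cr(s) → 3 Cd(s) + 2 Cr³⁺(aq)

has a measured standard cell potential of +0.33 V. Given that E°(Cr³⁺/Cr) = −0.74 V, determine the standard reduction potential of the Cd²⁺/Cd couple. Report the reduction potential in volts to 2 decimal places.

−0.41 V

In the reaction as written the Cd²⁺/Cd couple is reduced (cathode) and Cr³⁺/Cr is oxidized (anode), so E°cell = E°(Cd²⁺/Cd) − E°(Cr³⁺/Cr).
E°(Cd²⁺/Cd) = E°cell + E°(anode) = +0.33 + (−0.74) = −0.41 V.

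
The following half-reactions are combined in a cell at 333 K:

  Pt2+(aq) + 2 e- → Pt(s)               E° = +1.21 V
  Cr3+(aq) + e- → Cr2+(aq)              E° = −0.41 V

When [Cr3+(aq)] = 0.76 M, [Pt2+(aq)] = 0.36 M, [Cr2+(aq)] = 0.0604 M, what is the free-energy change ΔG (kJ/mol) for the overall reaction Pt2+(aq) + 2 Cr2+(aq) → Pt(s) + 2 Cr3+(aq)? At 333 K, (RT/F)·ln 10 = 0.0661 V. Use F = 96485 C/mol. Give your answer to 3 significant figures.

−296 kJ/mol

E°cell = +1.21 − (−0.41) = +1.62 V; the balanced reaction transfers n = 2 electrons.
The reaction quotient is [Cr3+(aq)]^2 / ([Pt2+(aq)]·[Cr2+(aq)]^2) = 440; by Nernst, E = +1.62 − (0.0661/2)(2.643) = +1.5326 V.
Then ΔG = −nFE = −2 × 96485 × +1.5326 J/mol = −296 kJ/mol.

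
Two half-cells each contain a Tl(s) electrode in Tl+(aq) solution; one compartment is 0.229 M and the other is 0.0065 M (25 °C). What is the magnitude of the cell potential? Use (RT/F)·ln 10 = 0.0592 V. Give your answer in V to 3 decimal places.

0.092 V

For a concentration cell E°cell = 0, since both electrodes use the same couple.
The compartment with the higher Tl+(aq) concentration (0.229 M) acts as the cathode; ions are reduced there and produced at the dilute (0.0065 M) anode.
With n = 1, Ecell = −(0.0592/1)·log([dilute]/[conc]) = −(0.0592/1)·log(0.0065/0.229) = +0.092 V.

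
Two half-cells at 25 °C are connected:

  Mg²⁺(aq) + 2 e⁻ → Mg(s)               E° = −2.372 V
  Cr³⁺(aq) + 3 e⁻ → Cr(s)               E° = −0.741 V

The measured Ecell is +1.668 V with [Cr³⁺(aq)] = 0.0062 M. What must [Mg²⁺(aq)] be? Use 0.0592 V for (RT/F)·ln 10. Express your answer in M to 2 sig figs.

0.0019 M

Cr³⁺/Cr is the cathode (higher E°); E°cell = −0.741 − (−2.372) = +1.631 V with n = 6.
Since E = E° − (0.0592/n)·log Q, log Q = n(E° − E)/0.0592 = −3.750.
For 2 Cr³⁺(aq) + 3 Mg(s) → 2 Cr(s) + 3 Mg²⁺(aq), the reaction quotient is Q = [Mg²⁺(aq)]^3 / [Cr³⁺(aq)]^2.
Isolating [Mg²⁺(aq)] in Q = 10^{−3.750} yields log [Mg²⁺(aq)] = −2.722, i.e. 0.0019 M.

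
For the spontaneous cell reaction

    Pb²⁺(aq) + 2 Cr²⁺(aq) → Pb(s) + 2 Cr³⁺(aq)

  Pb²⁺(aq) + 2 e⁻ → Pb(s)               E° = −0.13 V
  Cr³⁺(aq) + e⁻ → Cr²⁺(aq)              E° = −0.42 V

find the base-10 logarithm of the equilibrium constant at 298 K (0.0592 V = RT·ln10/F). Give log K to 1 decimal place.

log K = 9.8

The Pb²⁺/Pb couple is reduced (cathode); E°cell = −0.13 − (−0.42) = +0.29 V with n = 2.
At equilibrium E = 0, so log K = nE°cell / 0.0592 = (2)(+0.29) / 0.0592 = 9.8.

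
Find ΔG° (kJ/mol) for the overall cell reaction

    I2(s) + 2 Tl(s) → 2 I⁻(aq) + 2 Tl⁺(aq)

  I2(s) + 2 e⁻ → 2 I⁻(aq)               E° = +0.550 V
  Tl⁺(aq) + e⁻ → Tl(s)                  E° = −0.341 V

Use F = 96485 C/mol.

In the reaction as written I2(s) is reduced, so the I₂/I⁻ couple is the cathode and Tl⁺/Tl is the anode.
E°cell = +0.550 − (−0.341) = +0.891 V; balancing electrons gives n = 2.
ΔG° = −nFE°cell = −(2)(96485)(+0.891) J/mol = −172 kJ/mol.

−172 kJ/mol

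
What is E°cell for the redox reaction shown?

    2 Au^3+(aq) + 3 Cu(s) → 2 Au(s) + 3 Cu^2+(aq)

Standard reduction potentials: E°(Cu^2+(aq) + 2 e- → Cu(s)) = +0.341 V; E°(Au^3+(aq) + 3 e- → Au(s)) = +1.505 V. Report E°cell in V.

+1.164 V

In the reaction as written, Au^3+(aq) is reduced (cathode) and Cu^2+(aq) is produced by oxidation at the anode.
E°cell = E°(cathode) − E°(anode) = +1.505 − (+0.341) = +1.164 V.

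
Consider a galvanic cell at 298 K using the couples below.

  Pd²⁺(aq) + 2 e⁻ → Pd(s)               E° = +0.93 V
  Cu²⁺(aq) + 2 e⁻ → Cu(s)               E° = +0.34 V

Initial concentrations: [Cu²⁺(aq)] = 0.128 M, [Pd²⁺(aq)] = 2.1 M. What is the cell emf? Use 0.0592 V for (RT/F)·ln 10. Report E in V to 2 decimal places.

+0.63 V

Since E°(Pd²⁺/Pd) > E°(Cu²⁺/Cu), Pd²⁺/Pd serves as the cathode.
The standard potential is +0.93 − (+0.34) = +0.59 V and the balanced reaction transfers n = 2 electrons.
The balanced reaction is Pd²⁺(aq) + Cu(s) → Pd(s) + Cu²⁺(aq), so Q = [Cu²⁺(aq)] / [Pd²⁺(aq)] = 0.061 and log Q = −1.215.
Applying E = E° − (RT ln10/nF)·log Q gives +0.59 − (0.0592/2)(−1.215) = +0.63 V.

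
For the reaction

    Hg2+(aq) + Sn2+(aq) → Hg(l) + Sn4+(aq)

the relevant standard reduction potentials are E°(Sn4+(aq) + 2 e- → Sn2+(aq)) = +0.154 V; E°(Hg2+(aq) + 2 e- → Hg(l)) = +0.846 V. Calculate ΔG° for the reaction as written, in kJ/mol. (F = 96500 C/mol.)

−134 kJ/mol

In the reaction as written Hg2+(aq) is reduced, so the Hg²⁺/Hg couple is the cathode and Sn⁴⁺/Sn²⁺ is the anode.
E°cell = +0.846 − (+0.154) = +0.692 V; balancing electrons gives n = 2.
ΔG° = −nFE°cell = −(2)(96500)(+0.692) J/mol = −134 kJ/mol.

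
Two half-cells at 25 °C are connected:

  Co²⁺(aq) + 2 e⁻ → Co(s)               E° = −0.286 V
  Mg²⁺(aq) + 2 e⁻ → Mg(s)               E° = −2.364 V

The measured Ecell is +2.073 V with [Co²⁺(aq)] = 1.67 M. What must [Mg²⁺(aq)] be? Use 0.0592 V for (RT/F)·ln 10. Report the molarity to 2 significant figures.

2.5 M

The Co²⁺/Co couple has the larger reduction potential, so it is the cathode: E°cell = −0.286 − (−2.364) = +2.078 V and n = 2.
Since E = E° − (0.0592/n)·log Q, log Q = n(E° − E)/0.0592 = 0.169.
The balanced reaction is Co²⁺(aq) + Mg(s) → Co(s) + Mg²⁺(aq), so Q = [Mg²⁺(aq)] / [Co²⁺(aq)].
Substituting the known concentrations and solving, log [Mg²⁺(aq)] = 0.392 and [Mg²⁺(aq)] = 2.5 M.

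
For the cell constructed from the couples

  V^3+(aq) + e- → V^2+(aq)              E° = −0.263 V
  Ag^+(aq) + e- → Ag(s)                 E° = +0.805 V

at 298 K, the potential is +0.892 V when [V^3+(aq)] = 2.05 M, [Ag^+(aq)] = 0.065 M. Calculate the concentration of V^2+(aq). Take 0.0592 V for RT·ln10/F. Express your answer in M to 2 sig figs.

With Ag⁺/Ag at the cathode and V³⁺/V²⁺ at the anode, E°cell = +0.805 − (−0.263) = +1.068 V (n = 1).
Since E = E° − (0.0592/n)·log Q, log Q = n(E° − E)/0.0592 = 2.973.
The balanced reaction is Ag^+(aq) + V^2+(aq) → Ag(s) + V^3+(aq), so Q = [V^3+(aq)] / ([Ag^+(aq)]·[V^2+(aq)]).
Substituting the known concentrations and solving, log [V^2+(aq)] = −1.474 and [V^2+(aq)] = 0.034 M.

0.034 M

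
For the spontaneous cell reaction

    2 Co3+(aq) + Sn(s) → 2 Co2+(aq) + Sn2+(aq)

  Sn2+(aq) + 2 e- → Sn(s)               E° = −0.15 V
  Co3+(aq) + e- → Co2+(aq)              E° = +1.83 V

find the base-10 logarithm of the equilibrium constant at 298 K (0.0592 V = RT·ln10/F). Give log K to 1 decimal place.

The Co³⁺/Co²⁺ couple is reduced (cathode); E°cell = +1.83 − (−0.15) = +1.98 V with n = 2.
At equilibrium E = 0, so log K = nE°cell / 0.0592 = (2)(+1.98) / 0.0592 = 66.9.

log K = 66.9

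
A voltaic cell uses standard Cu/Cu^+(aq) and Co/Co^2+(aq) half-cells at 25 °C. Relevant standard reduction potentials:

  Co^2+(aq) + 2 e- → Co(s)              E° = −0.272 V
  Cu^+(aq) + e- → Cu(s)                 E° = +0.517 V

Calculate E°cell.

The Cu⁺/Cu couple has the higher E°, so Cu ion is reduced (cathode) and Co is oxidized (anode).
E°cell = E°(cathode) − E°(anode) = +0.517 − (−0.272) = +0.789 V.

+0.789 V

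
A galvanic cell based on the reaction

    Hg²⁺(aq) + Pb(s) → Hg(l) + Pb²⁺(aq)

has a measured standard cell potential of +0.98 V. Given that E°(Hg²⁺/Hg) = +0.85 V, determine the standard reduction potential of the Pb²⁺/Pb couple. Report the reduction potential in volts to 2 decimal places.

−0.13 V

In the reaction as written the Hg²⁺/Hg couple is reduced (cathode) and Pb²⁺/Pb is oxidized (anode), so E°cell = E°(Hg²⁺/Hg) − E°(Pb²⁺/Pb).
E°(Pb²⁺/Pb) = E°(cathode) − E°cell = +0.85 − (+0.98) = −0.13 V.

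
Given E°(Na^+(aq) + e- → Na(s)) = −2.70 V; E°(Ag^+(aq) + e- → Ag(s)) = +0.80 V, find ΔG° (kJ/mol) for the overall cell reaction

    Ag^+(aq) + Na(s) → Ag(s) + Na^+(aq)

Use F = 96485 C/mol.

−338 kJ/mol

In the reaction as written Ag^+(aq) is reduced, so the Ag⁺/Ag couple is the cathode and Na⁺/Na is the anode.
E°cell = +0.80 − (−2.70) = +3.50 V; balancing electrons gives n = 1.
ΔG° = −nFE°cell = −(1)(96485)(+3.50) J/mol = −338 kJ/mol.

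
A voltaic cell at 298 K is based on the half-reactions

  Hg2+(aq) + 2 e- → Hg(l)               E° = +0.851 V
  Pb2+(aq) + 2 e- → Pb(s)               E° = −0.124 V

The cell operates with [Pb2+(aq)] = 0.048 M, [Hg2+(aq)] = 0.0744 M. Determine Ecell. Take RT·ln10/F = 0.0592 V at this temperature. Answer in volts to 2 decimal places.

Since E°(Hg²⁺/Hg) > E°(Pb²⁺/Pb), Hg²⁺/Hg serves as the cathode.
The standard potential is +0.851 − (−0.124) = +0.975 V and the balanced reaction transfers n = 2 electrons.
The balanced reaction is Hg2+(aq) + Pb(s) → Hg(l) + Pb2+(aq), so Q = [Pb2+(aq)] / [Hg2+(aq)] = 0.645 and log Q = −0.190.
E = E° − (0.0592/n)·log Q = +0.975 − (0.0592/2)(−0.190) = +0.98 V.

+0.98 V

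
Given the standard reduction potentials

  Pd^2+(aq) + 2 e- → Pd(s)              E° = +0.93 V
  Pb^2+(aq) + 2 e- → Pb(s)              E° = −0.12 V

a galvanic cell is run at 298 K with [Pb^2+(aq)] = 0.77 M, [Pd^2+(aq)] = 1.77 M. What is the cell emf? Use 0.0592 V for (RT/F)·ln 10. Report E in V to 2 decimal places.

+1.06 V

Since E°(Pd²⁺/Pd) > E°(Pb²⁺/Pb), Pd²⁺/Pd serves as the cathode.
E°cell = E°cat − E°an = +0.93 − (−0.12) = +1.05 V; n = 2.
Balancing gives Pd^2+(aq) + Pb(s) → Pd(s) + Pb^2+(aq); hence Q = [Pb^2+(aq)] / [Pd^2+(aq)] = 0.435 (log Q = −0.361).
E = E° − (0.0592/n)·log Q = +1.05 − (0.0592/2)(−0.361) = +1.06 V.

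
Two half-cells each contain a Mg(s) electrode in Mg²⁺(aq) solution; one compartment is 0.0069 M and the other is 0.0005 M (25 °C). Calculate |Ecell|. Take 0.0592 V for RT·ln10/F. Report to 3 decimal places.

0.034 V

For a concentration cell E°cell = 0, since both electrodes use the same couple.
The compartment with the higher Mg²⁺(aq) concentration (0.0069 M) acts as the cathode; ions are reduced there and produced at the dilute (0.0005 M) anode.
With n = 2, Ecell = −(0.0592/2)·log([dilute]/[conc]) = −(0.0592/2)·log(0.0005/0.0069) = +0.034 V.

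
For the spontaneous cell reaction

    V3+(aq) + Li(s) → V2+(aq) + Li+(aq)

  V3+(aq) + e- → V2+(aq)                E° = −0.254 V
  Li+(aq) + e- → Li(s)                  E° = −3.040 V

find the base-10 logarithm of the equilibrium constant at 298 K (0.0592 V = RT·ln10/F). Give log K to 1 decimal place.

log K = 47.1

The V³⁺/V²⁺ couple is reduced (cathode); E°cell = −0.254 − (−3.040) = +2.786 V with n = 1.
At equilibrium E = 0, so log K = nE°cell / 0.0592 = (1)(+2.786) / 0.0592 = 47.1.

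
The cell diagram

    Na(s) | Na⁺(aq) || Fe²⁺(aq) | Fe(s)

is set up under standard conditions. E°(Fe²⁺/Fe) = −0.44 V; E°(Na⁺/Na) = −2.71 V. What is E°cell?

By convention the left-hand electrode in cell notation is the anode (oxidation) and the right-hand electrode is the cathode (reduction).
E°cell = E°(right) − E°(left) = −0.44 − (−2.71) = +2.27 V.

+2.27 V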